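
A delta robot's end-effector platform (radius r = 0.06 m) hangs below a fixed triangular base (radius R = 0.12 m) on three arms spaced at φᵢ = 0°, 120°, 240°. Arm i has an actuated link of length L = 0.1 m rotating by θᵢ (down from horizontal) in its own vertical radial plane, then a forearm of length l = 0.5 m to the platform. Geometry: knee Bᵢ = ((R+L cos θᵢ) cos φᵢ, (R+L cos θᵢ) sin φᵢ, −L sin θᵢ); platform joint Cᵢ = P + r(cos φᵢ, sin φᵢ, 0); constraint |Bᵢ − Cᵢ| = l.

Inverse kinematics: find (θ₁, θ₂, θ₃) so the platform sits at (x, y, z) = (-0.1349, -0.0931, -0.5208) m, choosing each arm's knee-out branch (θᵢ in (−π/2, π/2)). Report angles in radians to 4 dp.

arm 1 (φ=0.0°): x'=-0.1349, y'=-0.0931
  A cos θ + B sin θ = C:  0.1949·cos θ + -0.5208·sin θ = -0.3894
  θ1 = atan2(B,A) + arccos(C/0.5561) = 1.1339
rotate P by −φ2: (-0.0132, 0.1634, -0.5208)
  A cos θ + B sin θ = C:  0.0732·cos θ + -0.5208·sin θ = -0.3164
  θ2 = atan2(B,A) + arccos(C/0.5259) = 0.7851
arm 3 (φ=240.0°): x'=0.1481, y'=-0.0703
  A=-0.0881, B=-0.5208, C=(l²−L²−A²−y'²−z²)/(2L)=-0.2196
  √(A²+B²)=0.5282;  θ3 = -1.7383+1.9997 ≈ 0.2613

θ₁ = 1.1339, θ₂ = 0.7851, θ₃ = 0.2613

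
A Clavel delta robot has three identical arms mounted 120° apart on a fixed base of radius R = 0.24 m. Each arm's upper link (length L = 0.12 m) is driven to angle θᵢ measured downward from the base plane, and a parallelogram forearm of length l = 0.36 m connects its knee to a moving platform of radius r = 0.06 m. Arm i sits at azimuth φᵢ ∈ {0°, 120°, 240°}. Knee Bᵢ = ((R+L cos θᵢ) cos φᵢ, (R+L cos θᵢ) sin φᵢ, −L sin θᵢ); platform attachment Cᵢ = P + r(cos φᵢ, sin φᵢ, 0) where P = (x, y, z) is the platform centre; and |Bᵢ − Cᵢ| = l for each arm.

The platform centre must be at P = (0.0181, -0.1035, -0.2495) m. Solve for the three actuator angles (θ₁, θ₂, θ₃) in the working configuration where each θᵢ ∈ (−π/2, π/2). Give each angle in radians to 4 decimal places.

θ₁ = 0.3492, θ₂ = 1.1346, θ₃ = -0.2613

arm 1 (φ=0.0°): x'=0.0181, y'=-0.1035
  A cos θ + B sin θ = C:  0.1619·cos θ + -0.2495·sin θ = 0.0668
  θ1 = atan2(B,A) + arccos(C/0.2974) = 0.3492
rotate P by −φ2: (-0.0987, 0.0361, -0.2495)
  e−x'=0.2787;  (l²−L²−(e−x')²−y'²−z²)/2L = -0.1084
  θ2 = atan2(B,A) + arccos(C/0.3741) = 1.1346
arm 3 (φ=240.0°): x'=0.0806, y'=0.0674
  e−x'=0.0994;  (l²−L²−(e−x')²−y'²−z²)/2L = 0.1605
  √(A²+B²)=0.2686;  θ3 = -1.1916+0.9303 ≈ -0.2613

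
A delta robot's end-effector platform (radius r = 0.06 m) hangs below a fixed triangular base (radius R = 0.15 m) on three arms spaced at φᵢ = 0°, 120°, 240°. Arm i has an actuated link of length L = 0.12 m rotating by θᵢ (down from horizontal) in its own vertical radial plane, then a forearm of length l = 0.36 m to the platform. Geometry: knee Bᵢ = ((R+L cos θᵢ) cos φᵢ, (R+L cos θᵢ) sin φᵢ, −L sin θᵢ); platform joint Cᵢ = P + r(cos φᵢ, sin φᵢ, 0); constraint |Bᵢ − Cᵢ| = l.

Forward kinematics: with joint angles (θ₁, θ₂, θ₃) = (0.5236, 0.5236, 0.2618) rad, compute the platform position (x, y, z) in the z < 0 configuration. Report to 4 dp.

(-0.0185, -0.0320, -0.3489)

centre 1 = (0.1939·cos0.0°, 0.1939·sin0.0°, -0.0600) = (0.1939, 0.0000, -0.0600)
centre 2 = (0.1939·cos120.0°, 0.1939·sin120.0°, -0.0600) = (-0.0970, 0.1679, -0.0600)
centre 3 = (0.2059·cos240.0°, 0.2059·sin240.0°, -0.0311) = (-0.1030, -0.1783, -0.0311)
|centre ₂|²−|centre ₁|² = 0.0000;  |centre ₃|²−|centre ₁|² = 0.0022
[-0.5818 0.3359 0.0000]·P = 0.0000;  [-0.5938 -0.3566 0.0579]·P = 0.0022
Cramer: x(z) = -0.0018+0.0478z;  y(z) = -0.0031+0.0828z
into |P−centre ₁|² = l²: 1.0091z² + 0.1008z + -0.0877 = 0;  Δ = 0.3641;  z = -0.3489 or 0.2490 → z<0 root = -0.3489
x = -0.0185, y = -0.0320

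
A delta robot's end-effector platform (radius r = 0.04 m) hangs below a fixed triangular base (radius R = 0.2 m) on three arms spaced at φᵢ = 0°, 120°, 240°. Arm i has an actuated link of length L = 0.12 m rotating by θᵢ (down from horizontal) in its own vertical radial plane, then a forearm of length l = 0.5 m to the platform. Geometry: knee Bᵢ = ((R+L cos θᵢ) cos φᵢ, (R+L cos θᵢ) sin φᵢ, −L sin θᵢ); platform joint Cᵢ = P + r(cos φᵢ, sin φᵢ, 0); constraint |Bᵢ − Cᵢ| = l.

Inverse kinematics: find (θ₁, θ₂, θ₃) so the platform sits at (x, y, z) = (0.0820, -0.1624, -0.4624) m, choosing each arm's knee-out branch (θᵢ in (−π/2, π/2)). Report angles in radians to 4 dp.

θ₁ = 0.2621, θ₂ = 1.3961, θ₃ = 0.1747

rotate P by −φ1: (0.0820, -0.1624, -0.4624)
  e−x'=0.0780;  (l²−L²−(e−x')²−y'²−z²)/2L = -0.0445
  θ1 = atan2(B,A) + arccos(C/0.4689) = 0.2621
arm 2 (φ=120.0°): x'=-0.1816, y'=0.0102
  A=0.3416, B=-0.4624, C=(l²−L²−A²−y'²−z²)/(2L)=-0.3960
  √(A²+B²)=0.5749;  θ2 = -0.9345+2.3306 ≈ 1.3961
arm 3 (φ=240.0°): x'=0.0996, y'=0.1522
  e−x'=0.0604;  (l²−L²−(e−x')²−y'²−z²)/2L = -0.0209
  γ=atan2(-0.4624,0.0604)=-1.4410;  ψ=arccos(-0.0449)=1.6157;  θ3=γ+ψ≈0.1747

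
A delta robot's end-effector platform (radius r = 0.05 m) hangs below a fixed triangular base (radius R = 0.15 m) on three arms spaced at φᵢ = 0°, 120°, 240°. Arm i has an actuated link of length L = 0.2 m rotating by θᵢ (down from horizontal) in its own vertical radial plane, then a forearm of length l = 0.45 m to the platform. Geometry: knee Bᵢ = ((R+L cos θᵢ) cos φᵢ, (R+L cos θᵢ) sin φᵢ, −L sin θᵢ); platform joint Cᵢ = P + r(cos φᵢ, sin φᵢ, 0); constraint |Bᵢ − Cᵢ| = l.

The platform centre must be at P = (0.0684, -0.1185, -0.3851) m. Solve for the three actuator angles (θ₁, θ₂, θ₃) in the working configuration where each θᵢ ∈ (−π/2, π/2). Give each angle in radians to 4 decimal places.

θ₁ = 0.0873, θ₂ = 0.7851, θ₃ = 0.0872

φ1=0.0° → target in arm frame (0.0684, -0.1185)
  A=0.0316, B=-0.3851, C=(l²−L²−A²−y'²−z²)/(2L)=-0.0021
  γ=atan2(-0.3851,0.0316)=-1.4889;  ψ=arccos(-0.0055)=1.5762;  θ1=γ+ψ≈0.0873
rotate P by −φ2: (-0.1368, 0.0000, -0.3851)
  A=0.2368, B=-0.3851, C=(l²−L²−A²−y'²−z²)/(2L)=-0.1047
  γ=atan2(-0.3851,0.2368)=-1.0194;  ψ=arccos(-0.2316)=1.8046;  θ2=γ+ψ≈0.7851
rotate P by −φ3: (0.0684, 0.1185, -0.3851)
  e−x'=0.0316;  (l²−L²−(e−x')²−y'²−z²)/2L = -0.0021
  θ3 = atan2(B,A) + arccos(C/0.3864) = 0.0872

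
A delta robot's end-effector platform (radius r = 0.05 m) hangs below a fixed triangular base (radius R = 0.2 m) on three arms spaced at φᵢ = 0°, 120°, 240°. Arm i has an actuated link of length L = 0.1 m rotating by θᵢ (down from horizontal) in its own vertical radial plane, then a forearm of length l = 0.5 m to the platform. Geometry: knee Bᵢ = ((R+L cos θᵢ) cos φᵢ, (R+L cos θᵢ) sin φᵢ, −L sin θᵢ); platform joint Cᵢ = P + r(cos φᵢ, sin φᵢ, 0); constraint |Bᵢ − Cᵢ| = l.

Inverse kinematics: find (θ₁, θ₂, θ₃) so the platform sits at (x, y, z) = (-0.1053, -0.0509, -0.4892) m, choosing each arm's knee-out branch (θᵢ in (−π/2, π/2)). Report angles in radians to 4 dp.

θ₁ = 1.1344, θ₂ = 0.6106, θ₃ = 0.1743

arm 1 (φ=0.0°): x'=-0.1053, y'=-0.0509
  A=0.2553, B=-0.4892, C=(l²−L²−A²−y'²−z²)/(2L)=-0.3354
  √(A²+B²)=0.5518;  θ1 = -1.0898+2.2242 ≈ 1.1344
rotate P by −φ2: (0.0086, 0.1166, -0.4892)
  A=0.1414, B=-0.4892, C=(l²−L²−A²−y'²−z²)/(2L)=-0.1646
  θ2 = atan2(B,A) + arccos(C/0.5092) = 0.6106
arm 3 (φ=240.0°): x'=0.0967, y'=-0.0657
  e−x'=0.0533;  (l²−L²−(e−x')²−y'²−z²)/2L = -0.0324
  θ3 = atan2(B,A) + arccos(C/0.4921) = 0.1743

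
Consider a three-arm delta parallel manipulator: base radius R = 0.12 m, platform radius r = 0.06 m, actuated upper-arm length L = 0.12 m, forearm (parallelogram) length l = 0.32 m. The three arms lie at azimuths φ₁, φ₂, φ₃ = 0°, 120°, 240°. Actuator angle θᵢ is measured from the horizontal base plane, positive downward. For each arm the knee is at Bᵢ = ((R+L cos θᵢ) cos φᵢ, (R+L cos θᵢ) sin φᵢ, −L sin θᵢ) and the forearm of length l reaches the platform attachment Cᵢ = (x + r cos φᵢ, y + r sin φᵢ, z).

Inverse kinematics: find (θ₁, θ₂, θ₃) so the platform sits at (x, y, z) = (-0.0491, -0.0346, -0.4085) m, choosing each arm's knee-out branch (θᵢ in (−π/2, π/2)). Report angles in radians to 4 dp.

θ₁ = 1.3955, θ₂ = 1.2212, θ₃ = 0.9597

arm 1 (φ=0.0°): x'=-0.0491, y'=-0.0346
  A cos θ + B sin θ = C:  0.1091·cos θ + -0.4085·sin θ = -0.3832
  θ1 = atan2(B,A) + arccos(C/0.4228) = 1.3955
rotate P by −φ2: (-0.0054, 0.0598, -0.4085)
  A=0.0654, B=-0.4085, C=(l²−L²−A²−y'²−z²)/(2L)=-0.3614
  θ2 = atan2(B,A) + arccos(C/0.4137) = 1.2212
rotate P by −φ3: (0.0545, -0.0252, -0.4085)
  A cos θ + B sin θ = C:  0.0055·cos θ + -0.4085·sin θ = -0.3314
  γ=atan2(-0.4085,0.0055)=-1.5574;  ψ=arccos(-0.8112)=2.5170;  θ3=γ+ψ≈0.9597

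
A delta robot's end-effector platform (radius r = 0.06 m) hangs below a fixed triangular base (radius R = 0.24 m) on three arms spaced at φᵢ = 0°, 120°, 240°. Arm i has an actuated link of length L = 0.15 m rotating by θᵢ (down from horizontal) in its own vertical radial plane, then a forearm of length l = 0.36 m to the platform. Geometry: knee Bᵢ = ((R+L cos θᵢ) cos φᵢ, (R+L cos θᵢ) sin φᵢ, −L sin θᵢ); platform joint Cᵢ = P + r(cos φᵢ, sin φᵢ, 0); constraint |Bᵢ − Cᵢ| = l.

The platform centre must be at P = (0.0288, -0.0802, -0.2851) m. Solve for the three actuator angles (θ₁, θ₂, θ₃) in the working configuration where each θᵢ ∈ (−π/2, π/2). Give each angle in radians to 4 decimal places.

θ₁ = 0.5235, θ₂ = 1.1342, θ₃ = 0.3490

φ1=0.0° → target in arm frame (0.0288, -0.0802)
  A cos θ + B sin θ = C:  0.1512·cos θ + -0.2851·sin θ = -0.0116
  θ1 = atan2(B,A) + arccos(C/0.3227) = 0.5235
φ2=120.0° → target in arm frame (-0.0839, 0.0152)
  A cos θ + B sin θ = C:  0.2639·cos θ + -0.2851·sin θ = -0.1468
  θ2 = atan2(B,A) + arccos(C/0.3885) = 1.1342
φ3=240.0° → target in arm frame (0.0551, 0.0650)
  e−x'=0.1249;  (l²−L²−(e−x')²−y'²−z²)/2L = 0.0199
  γ=atan2(-0.2851,0.1249)=-1.1578;  ψ=arccos(0.0640)=1.5068;  θ3=γ+ψ≈0.3490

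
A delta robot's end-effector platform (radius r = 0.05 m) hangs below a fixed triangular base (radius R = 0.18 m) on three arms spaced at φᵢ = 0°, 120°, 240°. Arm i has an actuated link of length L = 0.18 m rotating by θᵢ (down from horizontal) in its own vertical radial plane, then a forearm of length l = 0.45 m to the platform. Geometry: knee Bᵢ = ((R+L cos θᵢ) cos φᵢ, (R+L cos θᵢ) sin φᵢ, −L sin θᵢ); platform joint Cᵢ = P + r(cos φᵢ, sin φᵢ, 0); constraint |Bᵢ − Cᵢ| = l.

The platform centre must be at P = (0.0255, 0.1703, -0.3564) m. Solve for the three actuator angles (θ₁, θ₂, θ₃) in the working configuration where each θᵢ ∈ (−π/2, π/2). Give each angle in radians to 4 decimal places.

θ₁ = 0.2616, θ₂ = -0.2618, θ₃ = 0.9597

φ1=0.0° → target in arm frame (0.0255, 0.1703)
  A=0.1045, B=-0.3564, C=(l²−L²−A²−y'²−z²)/(2L)=0.0088
  θ1 = atan2(B,A) + arccos(C/0.3714) = 0.2616
rotate P by −φ2: (0.1347, -0.1072, -0.3564)
  A cos θ + B sin θ = C:  -0.0047·cos θ + -0.3564·sin θ = 0.0877
  θ2 = atan2(B,A) + arccos(C/0.3564) = -0.2618
arm 3 (φ=240.0°): x'=-0.1602, y'=-0.0631
  A cos θ + B sin θ = C:  0.2902·cos θ + -0.3564·sin θ = -0.1254
  θ3 = atan2(B,A) + arccos(C/0.4596) = 0.9597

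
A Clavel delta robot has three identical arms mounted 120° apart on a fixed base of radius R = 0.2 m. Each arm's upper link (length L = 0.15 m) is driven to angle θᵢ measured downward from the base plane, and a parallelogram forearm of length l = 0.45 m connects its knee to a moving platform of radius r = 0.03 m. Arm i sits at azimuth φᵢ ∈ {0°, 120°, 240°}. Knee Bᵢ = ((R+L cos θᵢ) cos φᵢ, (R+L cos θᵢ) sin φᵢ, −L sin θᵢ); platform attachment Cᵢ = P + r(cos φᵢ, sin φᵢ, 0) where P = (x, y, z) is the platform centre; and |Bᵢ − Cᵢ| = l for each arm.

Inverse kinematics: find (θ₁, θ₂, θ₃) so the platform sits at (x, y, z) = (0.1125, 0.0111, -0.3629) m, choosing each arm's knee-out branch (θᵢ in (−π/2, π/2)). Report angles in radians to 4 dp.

φ1=0.0° → target in arm frame (0.1125, 0.0111)
  A=0.0575, B=-0.3629, C=(l²−L²−A²−y'²−z²)/(2L)=0.1496
  θ1 = atan2(B,A) + arccos(C/0.3674) = -0.2621
φ2=120.0° → target in arm frame (-0.0466, -0.1030)
  A=0.2166, B=-0.3629, C=(l²−L²−A²−y'²−z²)/(2L)=-0.0308
  γ=atan2(-0.3629,0.2166)=-1.0326;  ψ=arccos(-0.0728)=1.6437;  θ2=γ+ψ≈0.6111
arm 3 (φ=240.0°): x'=-0.0659, y'=0.0919
  A=0.2359, B=-0.3629, C=(l²−L²−A²−y'²−z²)/(2L)=-0.0526
  γ=atan2(-0.3629,0.2359)=-0.9945;  ψ=arccos(-0.1214)=1.6925;  θ3=γ+ψ≈0.6981

θ₁ = -0.2621, θ₂ = 0.6111, θ₃ = 0.6981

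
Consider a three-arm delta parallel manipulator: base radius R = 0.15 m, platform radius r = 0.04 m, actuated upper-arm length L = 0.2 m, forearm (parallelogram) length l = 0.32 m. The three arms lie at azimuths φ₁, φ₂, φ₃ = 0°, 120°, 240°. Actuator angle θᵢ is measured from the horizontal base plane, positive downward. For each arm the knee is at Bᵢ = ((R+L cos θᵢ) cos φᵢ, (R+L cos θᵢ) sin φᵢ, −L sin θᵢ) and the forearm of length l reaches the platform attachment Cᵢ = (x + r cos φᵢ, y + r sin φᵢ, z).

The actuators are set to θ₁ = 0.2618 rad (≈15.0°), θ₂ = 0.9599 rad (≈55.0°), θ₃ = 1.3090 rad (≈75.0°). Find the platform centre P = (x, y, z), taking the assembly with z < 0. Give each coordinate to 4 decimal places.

centre 1 = (0.3032·cos0.0°, 0.3032·sin0.0°, -0.0518) = (0.3032, 0.0000, -0.0518)
φ2=120.0°: virtual centre (-0.1124, 0.1946, -0.1638), radius l
centre 3 = (0.1618·cos240.0°, 0.1618·sin240.0°, -0.1932) = (-0.0809, -0.1401, -0.1932)
|centre ₂|²−|centre ₁|² = -0.0173;  |centre ₃|²−|centre ₁|² = -0.0311
linear system: -0.8311x+0.3892y = -0.0173−-0.2241z; -0.7681x+-0.2802y = -0.0311−-0.2828z
det = 0.5318;  x = 0.0319+-0.3251z,  y = 0.0237+-0.1183z
sphere 1 gives Az²+Bz+C=0 with A=1.1197, B=0.2743, C=-0.0255;  B²−4AC=0.1897;  roots -0.3170, 0.0720;  negative root z = -0.3170
x = 0.1349, y = 0.0612

(0.1349, 0.0612, -0.3170)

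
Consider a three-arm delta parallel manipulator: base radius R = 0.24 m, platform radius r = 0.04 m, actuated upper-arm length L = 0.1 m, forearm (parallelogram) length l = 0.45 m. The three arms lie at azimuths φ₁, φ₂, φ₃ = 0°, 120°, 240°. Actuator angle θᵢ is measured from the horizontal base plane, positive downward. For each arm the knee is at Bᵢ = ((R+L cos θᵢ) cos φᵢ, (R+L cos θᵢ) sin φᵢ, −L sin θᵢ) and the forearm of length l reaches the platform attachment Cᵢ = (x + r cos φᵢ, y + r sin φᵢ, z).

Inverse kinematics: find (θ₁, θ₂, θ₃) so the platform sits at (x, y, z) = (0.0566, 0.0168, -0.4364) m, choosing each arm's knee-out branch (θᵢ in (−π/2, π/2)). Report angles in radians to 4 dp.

rotate P by −φ1: (0.0566, 0.0168, -0.4364)
  e−x'=0.1434;  (l²−L²−(e−x')²−y'²−z²)/2L = -0.0940
  √(A²+B²)=0.4594;  θ1 = -1.2533+1.7768 ≈ 0.5235
arm 2 (φ=120.0°): x'=-0.0138, y'=-0.0574
  e−x'=0.2138;  (l²−L²−(e−x')²−y'²−z²)/2L = -0.2347
  θ2 = atan2(B,A) + arccos(C/0.4859) = 0.9594
rotate P by −φ3: (-0.0428, 0.0406, -0.4364)
  e−x'=0.2428;  (l²−L²−(e−x')²−y'²−z²)/2L = -0.2929
  θ3 = atan2(B,A) + arccos(C/0.4994) = 1.1344

θ₁ = 0.5235, θ₂ = 0.9594, θ₃ = 1.1344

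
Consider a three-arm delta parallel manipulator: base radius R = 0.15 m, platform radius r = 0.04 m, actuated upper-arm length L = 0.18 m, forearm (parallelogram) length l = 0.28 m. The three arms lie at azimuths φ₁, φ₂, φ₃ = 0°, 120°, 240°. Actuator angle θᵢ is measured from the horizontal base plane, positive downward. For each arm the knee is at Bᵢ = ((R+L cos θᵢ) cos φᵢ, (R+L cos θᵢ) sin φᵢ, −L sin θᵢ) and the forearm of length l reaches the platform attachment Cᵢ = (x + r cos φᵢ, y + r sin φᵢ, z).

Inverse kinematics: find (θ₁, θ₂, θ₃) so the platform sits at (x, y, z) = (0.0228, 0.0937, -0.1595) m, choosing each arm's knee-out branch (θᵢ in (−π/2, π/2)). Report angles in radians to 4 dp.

arm 1 (φ=0.0°): x'=0.0228, y'=0.0937
  A=0.0872, B=-0.1595, C=(l²−L²−A²−y'²−z²)/(2L)=0.0116
  γ=atan2(-0.1595,0.0872)=-1.0705;  ψ=arccos(0.0638)=1.5069;  θ1=γ+ψ≈0.4365
φ2=120.0° → target in arm frame (0.0697, -0.0666)
  A cos θ + B sin θ = C:  0.0403·cos θ + -0.1595·sin θ = 0.0403
  θ2 = atan2(B,A) + arccos(C/0.1645) = -0.0002
φ3=240.0° → target in arm frame (-0.0925, -0.0271)
  A cos θ + B sin θ = C:  0.2025·cos θ + -0.1595·sin θ = -0.0589
  θ3 = atan2(B,A) + arccos(C/0.2578) = 1.1342

θ₁ = 0.4365, θ₂ = -0.0002, θ₃ = 1.1342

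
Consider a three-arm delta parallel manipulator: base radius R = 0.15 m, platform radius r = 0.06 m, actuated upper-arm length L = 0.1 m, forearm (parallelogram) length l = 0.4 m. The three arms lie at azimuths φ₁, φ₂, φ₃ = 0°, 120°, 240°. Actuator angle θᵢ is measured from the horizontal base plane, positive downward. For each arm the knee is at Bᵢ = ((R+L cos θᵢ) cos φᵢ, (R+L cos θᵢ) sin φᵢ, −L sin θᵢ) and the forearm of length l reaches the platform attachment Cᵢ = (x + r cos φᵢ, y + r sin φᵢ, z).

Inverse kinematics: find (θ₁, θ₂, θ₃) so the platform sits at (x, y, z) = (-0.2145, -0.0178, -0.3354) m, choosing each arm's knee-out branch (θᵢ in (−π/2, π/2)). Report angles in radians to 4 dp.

rotate P by −φ1: (-0.2145, -0.0178, -0.3354)
  A cos θ + B sin θ = C:  0.3045·cos θ + -0.3354·sin θ = -0.2777
  γ=atan2(-0.3354,0.3045)=-0.8336;  ψ=arccos(-0.6129)=2.2305;  θ1=γ+ψ≈1.3969
φ2=120.0° → target in arm frame (0.0918, 0.1947)
  A=-0.0018, B=-0.3354, C=(l²−L²−A²−y'²−z²)/(2L)=-0.0019
  γ=atan2(-0.3354,-0.0018)=-1.5763;  ψ=arccos(-0.0058)=1.5766;  θ2=γ+ψ≈0.0003
φ3=240.0° → target in arm frame (0.1227, -0.1769)
  e−x'=-0.0327;  (l²−L²−(e−x')²−y'²−z²)/2L = 0.0258
  γ=atan2(-0.3354,-0.0327)=-1.6679;  ψ=arccos(0.0766)=1.4942;  θ3=γ+ψ≈-0.1737

θ₁ = 1.3969, θ₂ = 0.0003, θ₃ = -0.1737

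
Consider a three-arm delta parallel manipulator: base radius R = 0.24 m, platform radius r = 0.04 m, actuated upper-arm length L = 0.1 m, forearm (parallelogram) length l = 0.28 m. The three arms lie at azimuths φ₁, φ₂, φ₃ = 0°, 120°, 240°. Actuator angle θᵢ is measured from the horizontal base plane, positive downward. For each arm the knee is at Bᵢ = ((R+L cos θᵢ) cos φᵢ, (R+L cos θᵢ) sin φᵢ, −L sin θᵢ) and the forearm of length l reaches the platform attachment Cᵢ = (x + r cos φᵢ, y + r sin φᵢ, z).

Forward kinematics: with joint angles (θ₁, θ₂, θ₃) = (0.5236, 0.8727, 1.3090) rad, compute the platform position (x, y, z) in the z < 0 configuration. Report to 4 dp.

centre 1 = (0.2866·cos0.0°, 0.2866·sin0.0°, -0.0500) = (0.2866, 0.0000, -0.0500)
centre 2 = (0.2643·cos120.0°, 0.2643·sin120.0°, -0.0766) = (-0.1321, 0.2289, -0.0766)
arm 3 at φ=240.0°: e+L cos θ3 = 0.2259;  centre 3 = (-0.1129, -0.1956, -0.0966)
eliminate P² terms by subtracting sphere 1 from 2 and 3
[-0.8375 0.4577 -0.0532]·P = -0.0089;  [-0.7991 -0.3912 -0.0932]·P = -0.0243
det = 0.6934;  x = 0.0211+-0.0915z,  y = 0.0190+-0.0512z
sphere 1 gives Az²+Bz+C=0 with A=1.0110, B=0.1467, C=-0.0050;  B²−4AC=0.0419;  roots -0.1737, 0.0286;  negative root z = -0.1737
x = 0.0370, y = 0.0279

(0.0370, 0.0279, -0.1737)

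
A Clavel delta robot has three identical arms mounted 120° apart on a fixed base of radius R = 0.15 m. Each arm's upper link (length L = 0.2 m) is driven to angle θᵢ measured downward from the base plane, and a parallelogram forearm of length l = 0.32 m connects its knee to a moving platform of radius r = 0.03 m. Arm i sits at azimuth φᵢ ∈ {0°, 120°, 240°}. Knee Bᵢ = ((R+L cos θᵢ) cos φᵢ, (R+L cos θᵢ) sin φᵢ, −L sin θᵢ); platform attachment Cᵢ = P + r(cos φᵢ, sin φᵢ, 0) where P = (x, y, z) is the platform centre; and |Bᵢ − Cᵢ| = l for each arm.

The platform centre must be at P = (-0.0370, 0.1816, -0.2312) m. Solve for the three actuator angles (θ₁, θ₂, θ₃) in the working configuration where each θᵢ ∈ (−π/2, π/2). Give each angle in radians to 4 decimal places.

rotate P by −φ1: (-0.0370, 0.1816, -0.2312)
  e−x'=0.1570;  (l²−L²−(e−x')²−y'²−z²)/2L = -0.1217
  γ=atan2(-0.2312,0.1570)=-0.9743;  ψ=arccos(-0.4355)=2.0214;  θ1=γ+ψ≈1.0471
rotate P by −φ2: (0.1758, -0.0588, -0.2312)
  A=-0.0558, B=-0.2312, C=(l²−L²−A²−y'²−z²)/(2L)=0.0060
  √(A²+B²)=0.2378;  θ2 = -1.8075+1.5457 ≈ -0.2618
arm 3 (φ=240.0°): x'=-0.1388, y'=-0.1228
  e−x'=0.2588;  (l²−L²−(e−x')²−y'²−z²)/2L = -0.1828
  θ3 = atan2(B,A) + arccos(C/0.3470) = 1.3963

θ₁ = 1.0471, θ₂ = -0.2618, θ₃ = 1.3963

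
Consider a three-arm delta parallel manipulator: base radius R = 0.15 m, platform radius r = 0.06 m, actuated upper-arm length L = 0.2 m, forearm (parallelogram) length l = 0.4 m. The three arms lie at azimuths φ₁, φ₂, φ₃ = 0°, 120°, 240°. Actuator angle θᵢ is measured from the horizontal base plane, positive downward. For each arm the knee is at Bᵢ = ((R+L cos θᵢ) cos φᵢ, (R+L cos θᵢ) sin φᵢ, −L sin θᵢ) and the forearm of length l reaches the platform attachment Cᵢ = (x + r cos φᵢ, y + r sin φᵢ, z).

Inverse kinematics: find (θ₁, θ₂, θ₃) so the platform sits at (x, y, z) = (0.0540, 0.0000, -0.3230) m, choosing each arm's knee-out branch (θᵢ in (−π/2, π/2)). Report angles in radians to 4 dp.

θ₁ = 0.0002, θ₂ = 0.3490, θ₃ = 0.3490

φ1=0.0° → target in arm frame (0.0540, 0.0000)
  e−x'=0.0360;  (l²−L²−(e−x')²−y'²−z²)/2L = 0.0359
  θ1 = atan2(B,A) + arccos(C/0.3250) = 0.0002
arm 2 (φ=120.0°): x'=-0.0270, y'=-0.0468
  A cos θ + B sin θ = C:  0.1170·cos θ + -0.3230·sin θ = -0.0005
  γ=atan2(-0.3230,0.1170)=-1.2233;  ψ=arccos(-0.0015)=1.5723;  θ2=γ+ψ≈0.3490
φ3=240.0° → target in arm frame (-0.0270, 0.0468)
  e−x'=0.1170;  (l²−L²−(e−x')²−y'²−z²)/2L = -0.0005
  γ=atan2(-0.3230,0.1170)=-1.2233;  ψ=arccos(-0.0015)=1.5723;  θ3=γ+ψ≈0.3490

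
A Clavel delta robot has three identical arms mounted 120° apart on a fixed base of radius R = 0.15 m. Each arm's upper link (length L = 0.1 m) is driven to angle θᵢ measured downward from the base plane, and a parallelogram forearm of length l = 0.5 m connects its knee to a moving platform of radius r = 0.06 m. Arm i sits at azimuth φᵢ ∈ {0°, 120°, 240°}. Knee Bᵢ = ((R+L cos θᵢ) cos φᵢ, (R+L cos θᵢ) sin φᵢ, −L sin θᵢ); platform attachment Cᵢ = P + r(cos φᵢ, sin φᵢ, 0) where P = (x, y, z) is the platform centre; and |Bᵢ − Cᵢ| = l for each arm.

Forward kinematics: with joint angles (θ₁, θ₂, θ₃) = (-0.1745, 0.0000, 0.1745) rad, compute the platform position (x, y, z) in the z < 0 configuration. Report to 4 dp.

O1 = (0.1885·cos0.0°, 0.1885·sin0.0°, 0.0174) = (0.1885, 0.0000, 0.0174)
φ2=120.0°: virtual centre (-0.0950, 0.1645, 0.0000), radius l
O3 = (0.1885·cos240.0°, 0.1885·sin240.0°, -0.0174) = (-0.0942, -0.1632, -0.0174)
subtract pairs → two planes through P
[-0.5670 0.3291 -0.0347]·P = 0.0003;  [-0.5654 -0.3265 -0.0694]·P = 0.0000
Cramer: x(z) = -0.0002-0.0921z;  y(z) = 0.0004-0.0532z
quadratic in z: (1.0113)z²+(0.0000)z+(-0.2141)=0, √Δ=0.9306 → z ∈ {-0.4601, 0.4601}; z = -0.4601 (taking z<0)
x = 0.0421, y = 0.0249

(0.0421, 0.0249, -0.4601)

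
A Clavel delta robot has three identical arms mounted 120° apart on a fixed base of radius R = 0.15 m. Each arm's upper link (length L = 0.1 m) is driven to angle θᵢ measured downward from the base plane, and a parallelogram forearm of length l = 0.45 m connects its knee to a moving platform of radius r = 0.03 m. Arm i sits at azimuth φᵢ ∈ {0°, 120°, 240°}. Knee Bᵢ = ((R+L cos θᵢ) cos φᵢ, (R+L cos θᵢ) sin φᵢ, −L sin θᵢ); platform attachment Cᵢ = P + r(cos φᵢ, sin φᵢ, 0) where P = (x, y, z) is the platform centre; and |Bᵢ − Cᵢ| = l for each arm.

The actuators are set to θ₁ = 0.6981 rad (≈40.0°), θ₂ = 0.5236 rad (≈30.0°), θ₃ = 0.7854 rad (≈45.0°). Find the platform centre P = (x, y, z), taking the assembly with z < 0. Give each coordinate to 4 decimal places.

O1 = (0.1966·cos0.0°, 0.1966·sin0.0°, -0.0643) = (0.1966, 0.0000, -0.0643)
O2 = (0.2066·cos120.0°, 0.2066·sin120.0°, -0.0500) = (-0.1033, 0.1789, -0.0500)
arm 3 at φ=240.0°: ρ3 = 0.1907;  O3 = (-0.0954, -0.1652, -0.0707)
|O₂|²−|O₁|² = 0.0024;  |O₃|²−|O₁|² = -0.0014
linear system: -0.5998x+0.3578y = 0.0024−0.0286z; -0.5839x+-0.3303y = -0.0014−-0.0129z
Cramer: x(z) = -0.0007+0.0119z;  y(z) = 0.0055-0.0599z
sphere 1 gives Az²+Bz+C=0 with A=1.0037, B=0.1232, C=-0.1594;  B²−4AC=0.6552;  roots -0.4646, 0.3418;  negative root z = -0.4646
x = -0.0062, y = 0.0334

(-0.0062, 0.0334, -0.4646)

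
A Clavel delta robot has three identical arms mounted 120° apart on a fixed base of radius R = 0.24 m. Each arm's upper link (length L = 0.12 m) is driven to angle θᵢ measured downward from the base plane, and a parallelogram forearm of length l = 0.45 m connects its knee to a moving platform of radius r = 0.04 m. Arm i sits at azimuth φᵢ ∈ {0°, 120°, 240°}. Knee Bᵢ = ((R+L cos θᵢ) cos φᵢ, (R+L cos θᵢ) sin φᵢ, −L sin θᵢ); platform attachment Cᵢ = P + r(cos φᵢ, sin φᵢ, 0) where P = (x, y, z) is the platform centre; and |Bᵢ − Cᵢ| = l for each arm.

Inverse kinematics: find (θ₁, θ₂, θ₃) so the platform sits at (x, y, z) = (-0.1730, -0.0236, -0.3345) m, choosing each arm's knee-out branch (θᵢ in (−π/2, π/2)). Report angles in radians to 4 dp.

θ₁ = 1.3959, θ₂ = 0.0000, θ₃ = -0.3499

φ1=0.0° → target in arm frame (-0.1730, -0.0236)
  e−x'=0.3730;  (l²−L²−(e−x')²−y'²−z²)/2L = -0.2645
  θ1 = atan2(B,A) + arccos(C/0.5010) = 1.3959
φ2=120.0° → target in arm frame (0.0661, 0.1616)
  e−x'=0.1339;  (l²−L²−(e−x')²−y'²−z²)/2L = 0.1340
  γ=atan2(-0.3345,0.1339)=-1.1899;  ψ=arccos(0.3718)=1.1899;  θ2=γ+ψ≈0.0000
φ3=240.0° → target in arm frame (0.1069, -0.1380)
  A cos θ + B sin θ = C:  0.0931·cos θ + -0.3345·sin θ = 0.2021
  θ3 = atan2(B,A) + arccos(C/0.3472) = -0.3499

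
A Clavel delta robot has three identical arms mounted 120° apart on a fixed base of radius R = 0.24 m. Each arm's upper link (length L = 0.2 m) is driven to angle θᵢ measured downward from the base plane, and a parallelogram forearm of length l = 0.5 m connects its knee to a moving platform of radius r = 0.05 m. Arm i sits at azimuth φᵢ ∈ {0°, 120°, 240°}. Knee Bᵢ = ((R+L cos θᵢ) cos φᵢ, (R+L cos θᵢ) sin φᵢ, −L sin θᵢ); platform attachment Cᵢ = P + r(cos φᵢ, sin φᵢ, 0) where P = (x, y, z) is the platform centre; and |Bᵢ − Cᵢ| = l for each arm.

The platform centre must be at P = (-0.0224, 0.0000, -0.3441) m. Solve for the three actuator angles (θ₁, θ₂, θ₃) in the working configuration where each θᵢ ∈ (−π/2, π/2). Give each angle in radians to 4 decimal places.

θ₁ = 0.2615, θ₂ = 0.0873, θ₃ = 0.0873

rotate P by −φ1: (-0.0224, 0.0000, -0.3441)
  A=0.2124, B=-0.3441, C=(l²−L²−A²−y'²−z²)/(2L)=0.1162
  θ1 = atan2(B,A) + arccos(C/0.4044) = 0.2615
arm 2 (φ=120.0°): x'=0.0112, y'=0.0194
  e−x'=0.1788;  (l²−L²−(e−x')²−y'²−z²)/2L = 0.1481
  √(A²+B²)=0.3878;  θ2 = -1.0916+1.1789 ≈ 0.0873
arm 3 (φ=240.0°): x'=0.0112, y'=-0.0194
  e−x'=0.1788;  (l²−L²−(e−x')²−y'²−z²)/2L = 0.1481
  γ=atan2(-0.3441,0.1788)=-1.0916;  ψ=arccos(0.3820)=1.1789;  θ3=γ+ψ≈0.0873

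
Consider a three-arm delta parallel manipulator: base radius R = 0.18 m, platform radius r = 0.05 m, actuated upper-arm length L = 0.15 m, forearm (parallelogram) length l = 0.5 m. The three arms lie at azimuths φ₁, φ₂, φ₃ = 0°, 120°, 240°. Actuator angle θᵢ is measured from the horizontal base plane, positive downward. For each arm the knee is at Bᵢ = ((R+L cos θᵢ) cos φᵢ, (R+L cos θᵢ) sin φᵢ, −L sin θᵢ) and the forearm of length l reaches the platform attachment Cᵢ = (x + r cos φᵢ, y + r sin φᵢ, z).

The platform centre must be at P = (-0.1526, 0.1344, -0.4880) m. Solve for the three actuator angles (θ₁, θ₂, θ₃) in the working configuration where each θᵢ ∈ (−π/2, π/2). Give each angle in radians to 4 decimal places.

θ₁ = 1.2217, θ₂ = -0.0001, θ₃ = 0.8724

rotate P by −φ1: (-0.1526, 0.1344, -0.4880)
  A cos θ + B sin θ = C:  0.2826·cos θ + -0.4880·sin θ = -0.3619
  θ1 = atan2(B,A) + arccos(C/0.5639) = 1.2217
arm 2 (φ=120.0°): x'=0.1927, y'=0.0650
  e−x'=-0.0627;  (l²−L²−(e−x')²−y'²−z²)/2L = -0.0626
  √(A²+B²)=0.4920;  θ2 = -1.6986+1.6985 ≈ -0.0001
rotate P by −φ3: (-0.0401, -0.1994, -0.4880)
  A=0.1701, B=-0.4880, C=(l²−L²−A²−y'²−z²)/(2L)=-0.2644
  θ3 = atan2(B,A) + arccos(C/0.5168) = 0.8724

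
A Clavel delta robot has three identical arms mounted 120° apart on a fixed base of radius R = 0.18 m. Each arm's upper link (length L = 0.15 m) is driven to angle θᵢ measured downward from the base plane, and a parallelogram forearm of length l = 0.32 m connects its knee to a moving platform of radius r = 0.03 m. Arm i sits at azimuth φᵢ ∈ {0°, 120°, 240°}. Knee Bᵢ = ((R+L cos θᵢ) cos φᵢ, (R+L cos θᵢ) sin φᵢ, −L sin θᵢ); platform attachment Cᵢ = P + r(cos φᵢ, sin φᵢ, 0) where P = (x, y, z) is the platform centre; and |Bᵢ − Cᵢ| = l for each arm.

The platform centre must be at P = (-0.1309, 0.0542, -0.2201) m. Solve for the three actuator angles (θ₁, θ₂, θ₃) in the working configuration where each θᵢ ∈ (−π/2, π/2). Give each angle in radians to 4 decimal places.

φ1=0.0° → target in arm frame (-0.1309, 0.0542)
  A cos θ + B sin θ = C:  0.2809·cos θ + -0.2201·sin θ = -0.1680
  θ1 = atan2(B,A) + arccos(C/0.3569) = 1.3962
rotate P by −φ2: (0.1124, 0.0863, -0.2201)
  A=0.0376, B=-0.2201, C=(l²−L²−A²−y'²−z²)/(2L)=0.0753
  θ2 = atan2(B,A) + arccos(C/0.2233) = -0.1749
rotate P by −φ3: (0.0185, -0.1405, -0.2201)
  A=0.1315, B=-0.2201, C=(l²−L²−A²−y'²−z²)/(2L)=-0.0185
  γ=atan2(-0.2201,0.1315)=-1.0323;  ψ=arccos(-0.0723)=1.6432;  θ3=γ+ψ≈0.6109

θ₁ = 1.3962, θ₂ = -0.1749, θ₃ = 0.6109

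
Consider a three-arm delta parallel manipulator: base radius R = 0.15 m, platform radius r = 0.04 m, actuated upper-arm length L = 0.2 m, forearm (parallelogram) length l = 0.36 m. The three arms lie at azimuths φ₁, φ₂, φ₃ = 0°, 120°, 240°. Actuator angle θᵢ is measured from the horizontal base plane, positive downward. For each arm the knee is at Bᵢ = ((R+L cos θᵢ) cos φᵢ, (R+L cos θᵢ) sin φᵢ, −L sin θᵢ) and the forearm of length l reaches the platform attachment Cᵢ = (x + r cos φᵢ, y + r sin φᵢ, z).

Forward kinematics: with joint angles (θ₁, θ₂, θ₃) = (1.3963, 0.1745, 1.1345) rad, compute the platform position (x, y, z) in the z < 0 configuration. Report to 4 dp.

S1 = (0.1447·cos0.0°, 0.1447·sin0.0°, -0.1970) = (0.1447, 0.0000, -0.1970)
φ2=120.0°: virtual centre (-0.1535, 0.2658, -0.0347), radius l
arm 3 at φ=240.0°: e+L cos θ3 = 0.1945;  S3 = (-0.0973, -0.1685, -0.1813)
eliminate P² terms by subtracting sphere 1 from 2 and 3
plane₁₂: -0.5964x+0.5317y+0.3245z = 0.0357
det = 0.4582;  x = -0.0390+0.2750z,  y = 0.0234+-0.3018z
sphere 1 gives Az²+Bz+C=0 with A=1.1667, B=0.2788, C=-0.0565;  B²−4AC=0.3415;  roots -0.3699, 0.1310;  negative root z = -0.3699
x = -0.1407, y = 0.1351

(-0.1407, 0.1351, -0.3699)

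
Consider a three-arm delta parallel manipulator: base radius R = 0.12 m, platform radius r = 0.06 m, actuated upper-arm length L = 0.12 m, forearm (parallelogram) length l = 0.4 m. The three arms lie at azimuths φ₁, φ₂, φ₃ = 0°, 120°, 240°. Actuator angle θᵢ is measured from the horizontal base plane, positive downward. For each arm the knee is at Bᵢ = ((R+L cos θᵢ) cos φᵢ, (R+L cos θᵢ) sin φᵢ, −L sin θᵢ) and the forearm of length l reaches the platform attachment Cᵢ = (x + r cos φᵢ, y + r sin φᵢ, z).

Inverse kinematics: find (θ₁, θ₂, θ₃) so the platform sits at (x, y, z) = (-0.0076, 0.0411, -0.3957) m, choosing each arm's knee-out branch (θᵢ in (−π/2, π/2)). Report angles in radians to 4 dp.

arm 1 (φ=0.0°): x'=-0.0076, y'=0.0411
  A=0.0676, B=-0.3957, C=(l²−L²−A²−y'²−z²)/(2L)=-0.0718
  γ=atan2(-0.3957,0.0676)=-1.4016;  ψ=arccos(-0.1789)=1.7507;  θ1=γ+ψ≈0.3491
arm 2 (φ=120.0°): x'=0.0394, y'=-0.0140
  A cos θ + B sin θ = C:  0.0206·cos θ + -0.3957·sin θ = -0.0483
  θ2 = atan2(B,A) + arccos(C/0.3962) = 0.1743
rotate P by −φ3: (-0.0318, -0.0271, -0.3957)
  e−x'=0.0918;  (l²−L²−(e−x')²−y'²−z²)/2L = -0.0839
  √(A²+B²)=0.4062;  θ3 = -1.3429+1.7789 ≈ 0.4360

θ₁ = 0.3491, θ₂ = 0.1743, θ₃ = 0.4360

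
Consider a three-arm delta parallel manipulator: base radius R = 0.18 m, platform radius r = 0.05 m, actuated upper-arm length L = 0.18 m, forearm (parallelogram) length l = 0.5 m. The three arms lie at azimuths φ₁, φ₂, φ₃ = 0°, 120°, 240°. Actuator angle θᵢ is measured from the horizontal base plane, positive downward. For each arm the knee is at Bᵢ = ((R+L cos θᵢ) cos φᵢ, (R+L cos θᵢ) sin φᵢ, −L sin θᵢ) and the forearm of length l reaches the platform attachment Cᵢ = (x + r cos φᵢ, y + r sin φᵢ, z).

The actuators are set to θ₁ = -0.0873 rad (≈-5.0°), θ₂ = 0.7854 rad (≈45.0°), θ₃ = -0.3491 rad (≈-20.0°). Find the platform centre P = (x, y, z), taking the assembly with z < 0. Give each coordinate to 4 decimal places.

(0.0572, -0.1641, -0.3837)

arm 1 at φ=0.0°: e+L cos θ1 = 0.3093;  O1 = (0.3093, 0.0000, 0.0157)
arm 2 at φ=120.0°: e+L cos θ2 = 0.2573;  O2 = (-0.1286, 0.2228, -0.1273)
arm 3 at φ=240.0°: e+L cos θ3 = 0.2991;  O3 = (-0.1496, -0.2591, 0.0616)
subtract pairs → two planes through P
[-0.8759 0.4456 -0.2859]·P = -0.0135;  [-0.9178 -0.5181 0.0918]·P = -0.0026
det = 0.8628;  x = 0.0095+-0.1243z,  y = -0.0117+0.3973z
into |P−O₁|² = l²: 1.1733z² + 0.0339z + -0.1597 = 0;  Δ = 0.7508;  z = -0.3837 or 0.3548 → z<0 root = -0.3837
x = 0.0572, y = -0.1641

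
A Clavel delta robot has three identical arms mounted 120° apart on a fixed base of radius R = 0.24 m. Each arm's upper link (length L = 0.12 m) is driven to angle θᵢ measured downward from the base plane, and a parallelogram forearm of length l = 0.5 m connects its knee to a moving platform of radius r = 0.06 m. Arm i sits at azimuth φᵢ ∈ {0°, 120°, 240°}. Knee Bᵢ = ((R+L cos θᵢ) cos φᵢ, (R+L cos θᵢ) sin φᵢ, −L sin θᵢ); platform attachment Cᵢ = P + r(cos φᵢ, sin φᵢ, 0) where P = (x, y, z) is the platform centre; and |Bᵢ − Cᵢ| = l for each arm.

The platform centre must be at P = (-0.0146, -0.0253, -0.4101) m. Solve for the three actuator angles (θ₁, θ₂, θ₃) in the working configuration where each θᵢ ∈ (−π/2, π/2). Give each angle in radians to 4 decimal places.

φ1=0.0° → target in arm frame (-0.0146, -0.0253)
  A=0.1946, B=-0.4101, C=(l²−L²−A²−y'²−z²)/(2L)=0.1205
  γ=atan2(-0.4101,0.1946)=-1.1277;  ψ=arccos(0.2654)=1.3022;  θ1=γ+ψ≈0.1745
φ2=120.0° → target in arm frame (-0.0146, 0.0253)
  A=0.1946, B=-0.4101, C=(l²−L²−A²−y'²−z²)/(2L)=0.1204
  θ2 = atan2(B,A) + arccos(C/0.4539) = 0.1745
arm 3 (φ=240.0°): x'=0.0292, y'=0.0000
  A cos θ + B sin θ = C:  0.1508·cos θ + -0.4101·sin θ = 0.1862
  √(A²+B²)=0.4369;  θ3 = -1.2185+1.1307 ≈ -0.0878

θ₁ = 0.1745, θ₂ = 0.1745, θ₃ = -0.0878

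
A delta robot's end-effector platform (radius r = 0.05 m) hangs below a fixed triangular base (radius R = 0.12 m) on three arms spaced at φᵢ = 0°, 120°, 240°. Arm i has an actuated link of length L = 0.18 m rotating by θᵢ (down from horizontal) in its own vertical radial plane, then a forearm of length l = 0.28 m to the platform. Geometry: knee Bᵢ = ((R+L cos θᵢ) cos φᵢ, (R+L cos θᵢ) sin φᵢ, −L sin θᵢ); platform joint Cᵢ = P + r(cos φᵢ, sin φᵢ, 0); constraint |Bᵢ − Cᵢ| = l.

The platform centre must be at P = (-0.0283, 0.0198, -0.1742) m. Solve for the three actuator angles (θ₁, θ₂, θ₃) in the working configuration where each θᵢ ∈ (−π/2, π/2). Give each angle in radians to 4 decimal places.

rotate P by −φ1: (-0.0283, 0.0198, -0.1742)
  A=0.0983, B=-0.1742, C=(l²−L²−A²−y'²−z²)/(2L)=0.0156
  θ1 = atan2(B,A) + arccos(C/0.2000) = 0.4359
φ2=120.0° → target in arm frame (0.0313, 0.0146)
  A cos θ + B sin θ = C:  0.0387·cos θ + -0.1742·sin θ = 0.0387
  θ2 = atan2(B,A) + arccos(C/0.1784) = -0.0002
arm 3 (φ=240.0°): x'=-0.0030, y'=-0.0344
  A=0.0730, B=-0.1742, C=(l²−L²−A²−y'²−z²)/(2L)=0.0254
  √(A²+B²)=0.1889;  θ3 = -1.1740+1.4359 ≈ 0.2620

θ₁ = 0.4359, θ₂ = -0.0002, θ₃ = 0.2620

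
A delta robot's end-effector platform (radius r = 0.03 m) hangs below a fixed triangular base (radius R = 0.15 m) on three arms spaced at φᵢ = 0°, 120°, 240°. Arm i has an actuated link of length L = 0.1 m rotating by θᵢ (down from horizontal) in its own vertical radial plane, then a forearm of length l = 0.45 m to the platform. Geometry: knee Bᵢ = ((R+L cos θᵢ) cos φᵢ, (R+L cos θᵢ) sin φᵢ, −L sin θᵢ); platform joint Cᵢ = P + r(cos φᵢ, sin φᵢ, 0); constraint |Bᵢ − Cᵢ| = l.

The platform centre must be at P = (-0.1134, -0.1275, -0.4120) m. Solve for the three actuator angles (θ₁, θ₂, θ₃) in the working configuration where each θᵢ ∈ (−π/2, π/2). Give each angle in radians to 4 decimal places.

arm 1 (φ=0.0°): x'=-0.1134, y'=-0.1275
  A=0.2334, B=-0.4120, C=(l²−L²−A²−y'²−z²)/(2L)=-0.2399
  θ1 = atan2(B,A) + arccos(C/0.4735) = 1.0467
arm 2 (φ=120.0°): x'=-0.0537, y'=0.1620
  e−x'=0.1737;  (l²−L²−(e−x')²−y'²−z²)/2L = -0.1683
  √(A²+B²)=0.4471;  θ2 = -1.1718+1.9566 ≈ 0.7848
φ3=240.0° → target in arm frame (0.1671, -0.0345)
  e−x'=-0.0471;  (l²−L²−(e−x')²−y'²−z²)/2L = 0.0967
  γ=atan2(-0.4120,-0.0471)=-1.6847;  ψ=arccos(0.2333)=1.3353;  θ3=γ+ψ≈-0.3493

θ₁ = 1.0467, θ₂ = 0.7848, θ₃ = -0.3493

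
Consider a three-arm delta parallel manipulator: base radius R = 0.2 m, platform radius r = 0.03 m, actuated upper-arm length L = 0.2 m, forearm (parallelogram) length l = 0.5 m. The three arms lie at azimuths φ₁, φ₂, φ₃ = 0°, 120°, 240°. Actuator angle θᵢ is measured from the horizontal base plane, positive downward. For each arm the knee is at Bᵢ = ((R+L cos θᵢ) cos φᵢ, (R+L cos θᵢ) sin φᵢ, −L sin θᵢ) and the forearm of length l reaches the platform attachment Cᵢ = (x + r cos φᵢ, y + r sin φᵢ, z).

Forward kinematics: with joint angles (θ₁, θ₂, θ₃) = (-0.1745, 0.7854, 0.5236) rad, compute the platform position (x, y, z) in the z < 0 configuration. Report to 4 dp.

(0.1324, -0.0428, -0.4047)

centre 1 = (0.3670·cos0.0°, 0.3670·sin0.0°, 0.0347) = (0.3670, 0.0000, 0.0347)
φ2=120.0°: virtual centre (-0.1557, 0.2697, -0.1414), radius l
φ3=240.0°: virtual centre (-0.1716, -0.2972, -0.1000), radius l
|centre ₂|²−|centre ₁|² = -0.0189;  |centre ₃|²−|centre ₁|² = -0.0081
plane₁₂: -1.0453x+0.5394y+-0.3523z = -0.0189
Cramer: x(z) = 0.0130-0.2950z;  y(z) = -0.0099+0.0813z
sphere 1 gives Az²+Bz+C=0 with A=1.0937, B=0.1378, C=-0.1234;  B²−4AC=0.5587;  roots -0.4047, 0.2787;  negative root z = -0.4047
x = 0.1324, y = -0.0428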